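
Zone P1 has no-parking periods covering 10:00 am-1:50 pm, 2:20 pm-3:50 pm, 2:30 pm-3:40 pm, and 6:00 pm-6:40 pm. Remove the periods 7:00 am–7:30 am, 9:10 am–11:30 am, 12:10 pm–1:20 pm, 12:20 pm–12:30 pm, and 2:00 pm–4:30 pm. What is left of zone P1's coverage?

11:30 am–12:10 pm, 1:20 pm–1:50 pm, 6:00 pm–6:40 pm

A, merged: 10:00 am–1:50 pm, 2:20 pm–3:50 pm, 6:00 pm–6:40 pm.
B, merged: 7:00 am–7:30 am, 9:10 am–11:30 am, 12:10 pm–1:20 pm, 2:00 pm–4:30 pm.
10:00 am–1:50 pm with B removed leaves 11:30 am–12:10 pm, 1:20 pm–1:50 pm.
2:20 pm–3:50 pm lies entirely inside B → drops out.
6:00 pm–6:40 pm is untouched.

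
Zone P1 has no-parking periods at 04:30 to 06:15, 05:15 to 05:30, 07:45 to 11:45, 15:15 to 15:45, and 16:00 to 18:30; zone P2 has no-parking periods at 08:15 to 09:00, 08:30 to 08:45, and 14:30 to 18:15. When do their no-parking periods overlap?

08:15–09:00, 15:15–15:45, 16:00–18:15

First set merges to 04:30–06:15, 07:45–11:45, 15:15–15:45, 16:00–18:30.
Second set merges to 08:15–09:00, 14:30–18:15.
04:30–06:15 falls entirely outside B.
07:45–11:45 overlaps B on 08:15–09:00.
15:15–15:45 overlaps B on 15:15–15:45.
16:00–18:30 overlaps B on 16:00–18:15.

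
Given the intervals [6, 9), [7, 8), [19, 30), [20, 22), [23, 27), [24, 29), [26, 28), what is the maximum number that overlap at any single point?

Sweep endpoints in order; track running count of active intervals.
Peak of 4 reached at 26.

4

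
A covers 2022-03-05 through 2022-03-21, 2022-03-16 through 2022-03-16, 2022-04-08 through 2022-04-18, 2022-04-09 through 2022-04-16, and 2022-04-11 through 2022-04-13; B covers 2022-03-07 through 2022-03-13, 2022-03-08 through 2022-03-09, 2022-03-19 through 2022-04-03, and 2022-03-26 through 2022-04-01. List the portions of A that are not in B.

A, merged: 2022-03-05 through 2022-03-21, 2022-04-08 through 2022-04-18.
B, merged: 2022-03-07 through 2022-03-13, 2022-03-19 through 2022-04-03.
2022-03-05 through 2022-03-21 \ B = 2022-03-05 through 2022-03-06, 2022-03-14 through 2022-03-18.
2022-04-08 through 2022-04-18: nothing removed.

2022-03-05 through 2022-03-06, 2022-03-14 through 2022-03-18, 2022-04-08 through 2022-04-18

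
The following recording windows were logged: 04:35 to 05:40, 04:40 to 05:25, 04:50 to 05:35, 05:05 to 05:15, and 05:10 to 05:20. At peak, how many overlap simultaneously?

5

Walk the sorted start/end points keeping a running depth.
The depth first hits 5 at 05:10.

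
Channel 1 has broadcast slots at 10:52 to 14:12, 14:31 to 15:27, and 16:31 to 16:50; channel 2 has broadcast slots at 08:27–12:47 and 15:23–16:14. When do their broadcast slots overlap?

10:52–14:12 ∩ B → 10:52–12:47.
14:31–15:27 ∩ B → 15:23–15:27.
16:31–16:50 meets no B interval.

10:52–12:47, 15:23–15:27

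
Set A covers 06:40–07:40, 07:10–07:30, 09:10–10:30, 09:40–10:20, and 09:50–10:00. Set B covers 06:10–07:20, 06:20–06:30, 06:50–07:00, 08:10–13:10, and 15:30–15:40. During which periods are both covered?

First set merges to 06:40–07:40, 09:10–10:30.
Second set merges to 06:10–07:20, 08:10–13:10, 15:30–15:40.
06:40–07:40 meets the second set on 06:40–07:20.
09:10–10:30 meets the second set on 09:10–10:30.

06:40–07:20, 09:10–10:30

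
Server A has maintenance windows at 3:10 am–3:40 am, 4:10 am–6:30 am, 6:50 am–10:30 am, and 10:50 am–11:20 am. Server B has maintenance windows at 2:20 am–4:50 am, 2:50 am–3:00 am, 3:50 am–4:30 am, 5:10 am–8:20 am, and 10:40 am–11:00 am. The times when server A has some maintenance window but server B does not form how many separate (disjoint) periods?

3

Second set merges to 2:20 am–4:50 am, 5:10 am–8:20 am, 10:40 am–11:00 am.
A \ B = 4:50 am–5:10 am, 8:20 am–10:30 am, 11:00 am–11:20 am.
That is 3 disjoint pieces.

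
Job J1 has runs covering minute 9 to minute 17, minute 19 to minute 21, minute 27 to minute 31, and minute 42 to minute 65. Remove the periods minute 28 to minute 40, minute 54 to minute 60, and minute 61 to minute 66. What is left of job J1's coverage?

minute 9 to minute 17, minute 19 to minute 21, minute 27 to minute 28, minute 42 to minute 54, minute 60 to minute 61

minute 9 to minute 17: no B overlap → unchanged.
minute 19 to minute 21: no B overlap → unchanged.
minute 27 to minute 31 minus B → minute 27 to minute 28.
minute 42 to minute 65 minus B → minute 42 to minute 54, minute 60 to minute 61.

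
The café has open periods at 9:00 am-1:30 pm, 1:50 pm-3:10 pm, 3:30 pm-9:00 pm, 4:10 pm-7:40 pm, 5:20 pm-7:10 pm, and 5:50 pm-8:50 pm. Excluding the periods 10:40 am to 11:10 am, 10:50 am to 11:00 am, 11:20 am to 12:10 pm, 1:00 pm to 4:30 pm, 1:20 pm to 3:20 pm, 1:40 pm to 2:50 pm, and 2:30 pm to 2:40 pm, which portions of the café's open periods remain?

9:00 am-10:40 am, 11:10 am-11:20 am, 12:10 pm-1:00 pm, 4:30 pm-9:00 pm

First set merges to 9:00 am-1:30 pm, 1:50 pm-3:10 pm, 3:30 pm-9:00 pm.
Second set merges to 10:40 am-11:10 am, 11:20 am-12:10 pm, 1:00 pm-4:30 pm.
9:00 am-1:30 pm \ B = 9:00 am-10:40 am, 11:10 am-11:20 am, 12:10 pm-1:00 pm.
1:50 pm-3:10 pm: entirely removed.
3:30 pm-9:00 pm \ B = 4:30 pm-9:00 pm.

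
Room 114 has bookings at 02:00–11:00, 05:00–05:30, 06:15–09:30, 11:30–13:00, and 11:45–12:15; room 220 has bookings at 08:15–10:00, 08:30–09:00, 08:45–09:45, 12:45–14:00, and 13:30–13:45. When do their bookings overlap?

Merge the first list: 02:00–11:00, 11:30–13:00.
Merge the second list: 08:15–10:00, 12:45–14:00.
02:00–11:00 overlaps B on 08:15–10:00.
11:30–13:00 overlaps B on 12:45–13:00.

08:15–10:00, 12:45–13:00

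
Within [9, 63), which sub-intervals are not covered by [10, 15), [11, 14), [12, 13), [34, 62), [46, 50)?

[9, 10) ∪ [15, 34) ∪ [62, 63)

The merged coverage is [10, 15), [34, 62).
Complement within [9, 63): [9, 10), [15, 34), [62, 63).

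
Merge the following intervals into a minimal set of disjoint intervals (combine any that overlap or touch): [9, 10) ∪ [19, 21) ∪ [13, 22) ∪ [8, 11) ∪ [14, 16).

[8, 11) ∪ [13, 22)

Sort by start: [8, 11), [9, 10), [13, 22), [14, 16), [19, 21).
[9, 10) overlaps/touches [8, 11) → extend to [8, 11).
[13, 22) is disjoint → start new block.
[14, 16) overlaps/touches [13, 22) → extend to [13, 22).
[19, 21) overlaps/touches [13, 22) → extend to [13, 22).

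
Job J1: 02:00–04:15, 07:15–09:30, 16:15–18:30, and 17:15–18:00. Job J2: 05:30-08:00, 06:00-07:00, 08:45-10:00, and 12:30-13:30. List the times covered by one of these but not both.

02:00–04:15, 05:30–07:15, 08:00–08:45, 09:30–10:00, 12:30–13:30, 16:15–18:30

First set merges to 02:00–04:15, 07:15–09:30, 16:15–18:30.
Second set merges to 05:30–08:00, 08:45–10:00, 12:30–13:30.
Only in the first: 02:00–04:15, 08:00–08:45, 16:15–18:30.
Only in the second: 05:30–07:15, 09:30–10:00, 12:30–13:30.
Together these are the periods covered by exactly one.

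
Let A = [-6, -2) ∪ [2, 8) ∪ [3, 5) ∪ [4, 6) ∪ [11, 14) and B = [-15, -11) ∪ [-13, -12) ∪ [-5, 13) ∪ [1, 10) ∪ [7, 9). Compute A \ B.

Merge the first list: [-6, -2), [2, 8), [11, 14).
Merge the second list: [-15, -11), [-5, 13).
[-6, -2) \ B = [-6, -5).
[2, 8): entirely removed.
[11, 14) \ B = [13, 14).

[-6, -5) ∪ [13, 14)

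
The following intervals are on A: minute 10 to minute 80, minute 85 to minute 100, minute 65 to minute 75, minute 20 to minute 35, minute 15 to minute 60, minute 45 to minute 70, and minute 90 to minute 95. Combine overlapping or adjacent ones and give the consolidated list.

Sort by start: minute 10 to minute 80, minute 15 to minute 60, minute 20 to minute 35, minute 45 to minute 70, minute 65 to minute 75, minute 85 to minute 100, minute 90 to minute 95.
minute 15 to minute 60 overlaps/touches minute 10 to minute 80 → extend to minute 10 to minute 80.
minute 20 to minute 35 overlaps/touches minute 10 to minute 80 → extend to minute 10 to minute 80.
minute 45 to minute 70 overlaps/touches minute 10 to minute 80 → extend to minute 10 to minute 80.
minute 65 to minute 75 overlaps/touches minute 10 to minute 80 → extend to minute 10 to minute 80.
minute 85 to minute 100 is disjoint → start new block.
minute 90 to minute 95 overlaps/touches minute 85 to minute 100 → extend to minute 85 to minute 100.

minute 10 to minute 80, minute 85 to minute 100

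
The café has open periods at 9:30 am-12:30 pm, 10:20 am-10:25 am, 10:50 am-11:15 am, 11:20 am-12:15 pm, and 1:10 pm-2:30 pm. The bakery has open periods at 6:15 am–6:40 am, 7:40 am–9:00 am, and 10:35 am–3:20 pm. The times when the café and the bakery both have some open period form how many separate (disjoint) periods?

A, merged: 9:30 am–12:30 pm, 1:10 pm–2:30 pm.
A ∩ B = 10:35 am–12:30 pm, 1:10 pm–2:30 pm.
That is 2 disjoint pieces.

2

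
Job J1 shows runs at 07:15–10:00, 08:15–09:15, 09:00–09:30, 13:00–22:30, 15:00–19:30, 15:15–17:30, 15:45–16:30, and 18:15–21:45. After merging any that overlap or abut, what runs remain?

08:15–09:15 overlaps/touches 07:15–10:00 → extend to 07:15–10:00.
09:00–09:30 overlaps/touches 07:15–10:00 → extend to 07:15–10:00.
13:00–22:30 is disjoint → start new block.
15:00–19:30 overlaps/touches 13:00–22:30 → extend to 13:00–22:30.
15:15–17:30 overlaps/touches 13:00–22:30 → extend to 13:00–22:30.
15:45–16:30 overlaps/touches 13:00–22:30 → extend to 13:00–22:30.
18:15–21:45 overlaps/touches 13:00–22:30 → extend to 13:00–22:30.

07:15–10:00, 13:00–22:30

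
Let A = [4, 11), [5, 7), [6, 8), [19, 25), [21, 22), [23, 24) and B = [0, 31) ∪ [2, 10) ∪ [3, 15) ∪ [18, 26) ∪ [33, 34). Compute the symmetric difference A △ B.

A, merged: [4, 11), [19, 25).
B, merged: [0, 31), [33, 34).
A \ B = none.
B \ A = [0, 4), [11, 19), [25, 31), [33, 34).
Union of the two gives the symmetric difference.

[0, 4) ∪ [11, 19) ∪ [25, 31) ∪ [33, 34)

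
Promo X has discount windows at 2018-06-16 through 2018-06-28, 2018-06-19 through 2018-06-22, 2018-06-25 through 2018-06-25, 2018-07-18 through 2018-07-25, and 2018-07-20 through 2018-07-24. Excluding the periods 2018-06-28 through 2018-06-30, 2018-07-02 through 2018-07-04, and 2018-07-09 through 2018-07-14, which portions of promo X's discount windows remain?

2018-06-16 through 2018-06-27, 2018-07-18 through 2018-07-25

First set merges to 2018-06-16 through 2018-06-28, 2018-07-18 through 2018-07-25.
2018-06-16 through 2018-06-28 minus B → 2018-06-16 through 2018-06-27.
2018-07-18 through 2018-07-25: no B overlap → unchanged.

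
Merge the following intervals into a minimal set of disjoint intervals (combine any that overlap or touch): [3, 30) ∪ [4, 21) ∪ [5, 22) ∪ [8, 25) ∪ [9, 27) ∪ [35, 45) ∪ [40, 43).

[3, 30) ∪ [35, 45)

[4, 21) overlaps/touches [3, 30) → extend to [3, 30).
[5, 22) overlaps/touches [3, 30) → extend to [3, 30).
[8, 25) overlaps/touches [3, 30) → extend to [3, 30).
[9, 27) overlaps/touches [3, 30) → extend to [3, 30).
[35, 45) is disjoint → start new block.
[40, 43) overlaps/touches [35, 45) → extend to [35, 45).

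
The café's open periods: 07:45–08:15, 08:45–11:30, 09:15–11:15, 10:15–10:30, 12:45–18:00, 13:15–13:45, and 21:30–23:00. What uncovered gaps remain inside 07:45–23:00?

08:15–08:45, 11:30–12:45, 18:00–21:30

The merged coverage is 07:45–08:15, 08:45–11:30, 12:45–18:00, 21:30–23:00.
Complement within 07:45–23:00: 08:15–08:45, 11:30–12:45, 18:00–21:30.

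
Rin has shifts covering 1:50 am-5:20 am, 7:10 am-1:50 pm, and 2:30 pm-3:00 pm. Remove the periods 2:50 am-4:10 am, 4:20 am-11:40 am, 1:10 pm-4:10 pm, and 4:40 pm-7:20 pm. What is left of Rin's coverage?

1:50 am-5:20 am minus B → 1:50 am-2:50 am, 4:10 am-4:20 am.
7:10 am-1:50 pm minus B → 11:40 am-1:10 pm.
2:30 pm-3:00 pm: fully covered by B → removed.

1:50 am-2:50 am, 4:10 am-4:20 am, 11:40 am-1:10 pm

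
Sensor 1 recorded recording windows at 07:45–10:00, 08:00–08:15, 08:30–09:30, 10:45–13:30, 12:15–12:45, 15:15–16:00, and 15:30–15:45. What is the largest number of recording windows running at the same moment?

2

Walk the sorted start/end points keeping a running depth.
The depth first hits 2 at 08:00.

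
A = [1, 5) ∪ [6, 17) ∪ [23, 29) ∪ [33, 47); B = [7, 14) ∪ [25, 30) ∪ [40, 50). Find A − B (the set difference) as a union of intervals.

[1, 5): no B overlap → unchanged.
[6, 17) minus B → [6, 7), [14, 17).
[23, 29) minus B → [23, 25).
[33, 47) minus B → [33, 40).

[1, 5) ∪ [6, 7) ∪ [14, 17) ∪ [23, 25) ∪ [33, 40)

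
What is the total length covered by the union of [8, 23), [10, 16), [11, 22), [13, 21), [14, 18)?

15

Merged: [8, 23).
Length: 15.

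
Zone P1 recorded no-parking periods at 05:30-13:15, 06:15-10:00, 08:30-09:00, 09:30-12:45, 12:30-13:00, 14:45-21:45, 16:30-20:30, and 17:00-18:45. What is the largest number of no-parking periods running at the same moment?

3

Walk the sorted start/end points keeping a running depth.
The depth first hits 3 at 08:30.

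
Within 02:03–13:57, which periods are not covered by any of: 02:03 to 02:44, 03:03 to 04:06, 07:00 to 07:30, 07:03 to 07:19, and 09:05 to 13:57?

02:44-03:03, 04:06-07:00, 07:30-09:05

The merged coverage is 02:03-02:44, 03:03-04:06, 07:00-07:30, 09:05-13:57.
Uncovered inside 02:03-13:57: 02:44-03:03, 04:06-07:00, 07:30-09:05.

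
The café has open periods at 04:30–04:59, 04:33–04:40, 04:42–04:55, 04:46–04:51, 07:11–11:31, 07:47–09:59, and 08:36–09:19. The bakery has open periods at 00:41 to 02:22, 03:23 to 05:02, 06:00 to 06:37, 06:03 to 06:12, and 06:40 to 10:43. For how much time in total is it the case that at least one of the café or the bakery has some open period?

8 h 48 min

First set merges to 04:30–04:59, 07:11–11:31.
Second set merges to 00:41–02:22, 03:23–05:02, 06:00–06:37, 06:40–10:43.
A ∪ B = 00:41–02:22, 03:23–05:02, 06:00–06:37, 06:40–11:31.
Total: 1 h 41 min + 1 h 39 min + 37 min + 4 h 51 min = 8 h 48 min.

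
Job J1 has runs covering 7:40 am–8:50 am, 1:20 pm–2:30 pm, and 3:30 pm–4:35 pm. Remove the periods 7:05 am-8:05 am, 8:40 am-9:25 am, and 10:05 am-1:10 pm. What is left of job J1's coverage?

7:40 am–8:50 am minus B → 8:05 am–8:40 am.
1:20 pm–2:30 pm: no B overlap → unchanged.
3:30 pm–4:35 pm: no B overlap → unchanged.

8:05 am–8:40 am, 1:20 pm–2:30 pm, 3:30 pm–4:35 pm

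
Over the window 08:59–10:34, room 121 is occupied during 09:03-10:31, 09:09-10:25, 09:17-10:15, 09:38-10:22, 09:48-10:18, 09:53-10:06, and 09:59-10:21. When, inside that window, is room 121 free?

08:59–09:03, 10:31–10:34

The merged coverage is 09:03–10:31.
Gaps within 08:59–10:34: 08:59–09:03, 10:31–10:34.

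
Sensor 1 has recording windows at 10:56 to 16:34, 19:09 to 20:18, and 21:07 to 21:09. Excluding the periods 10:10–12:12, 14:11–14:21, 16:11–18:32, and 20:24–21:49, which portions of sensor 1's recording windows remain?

10:56–16:34 with B removed leaves 12:12–14:11, 14:21–16:11.
19:09–20:18 is untouched.
21:07–21:09 lies entirely inside B → drops out.

12:12–14:11, 14:21–16:11, 19:09–20:18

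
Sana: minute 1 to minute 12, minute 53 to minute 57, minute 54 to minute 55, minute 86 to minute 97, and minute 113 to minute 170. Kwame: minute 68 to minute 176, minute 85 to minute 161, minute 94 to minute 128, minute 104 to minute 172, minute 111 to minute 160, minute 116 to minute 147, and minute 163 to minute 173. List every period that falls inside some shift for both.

First set merges to minute 1 to minute 12, minute 53 to minute 57, minute 86 to minute 97, minute 113 to minute 170.
Second set merges to minute 68 to minute 176.
minute 1 to minute 12: no overlap with the second set.
minute 53 to minute 57: no overlap with the second set.
minute 86 to minute 97 meets the second set on minute 86 to minute 97.
minute 113 to minute 170 meets the second set on minute 113 to minute 170.

minute 86 to minute 97, minute 113 to minute 170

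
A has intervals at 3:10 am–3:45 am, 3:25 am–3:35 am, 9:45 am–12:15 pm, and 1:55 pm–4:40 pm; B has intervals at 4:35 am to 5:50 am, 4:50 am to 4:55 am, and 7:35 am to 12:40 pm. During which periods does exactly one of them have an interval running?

First set merges to 3:10 am–3:45 am, 9:45 am–12:15 pm, 1:55 pm–4:40 pm.
Second set merges to 4:35 am–5:50 am, 7:35 am–12:40 pm.
Only in the first: 3:10 am–3:45 am, 1:55 pm–4:40 pm.
Only in the second: 4:35 am–5:50 am, 7:35 am–9:45 am, 12:15 pm–12:40 pm.
Together these are the periods covered by exactly one.

3:10 am–3:45 am, 4:35 am–5:50 am, 7:35 am–9:45 am, 12:15 pm–12:40 pm, 1:55 pm–4:40 pm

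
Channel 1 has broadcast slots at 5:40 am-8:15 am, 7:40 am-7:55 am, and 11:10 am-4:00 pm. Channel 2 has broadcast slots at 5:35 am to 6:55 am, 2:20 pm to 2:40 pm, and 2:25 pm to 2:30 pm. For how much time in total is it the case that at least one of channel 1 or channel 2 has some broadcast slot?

7 h 30 min

Merge the first list: 5:40 am-8:15 am, 11:10 am-4:00 pm.
Merge the second list: 5:35 am-6:55 am, 2:20 pm-2:40 pm.
A ∪ B = 5:35 am-8:15 am, 11:10 am-4:00 pm.
Total: 2 h 40 min + 4 h 50 min = 7 h 30 min.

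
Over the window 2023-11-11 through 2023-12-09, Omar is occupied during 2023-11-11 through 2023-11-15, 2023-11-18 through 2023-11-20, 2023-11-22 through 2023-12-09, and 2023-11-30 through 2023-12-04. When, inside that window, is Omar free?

The merged coverage is 2023-11-11 through 2023-11-15, 2023-11-18 through 2023-11-20, 2023-11-22 through 2023-12-09.
Gaps within 2023-11-11 through 2023-12-09: 2023-11-16 through 2023-11-17, 2023-11-21 through 2023-11-21.

2023-11-16 through 2023-11-17, 2023-11-21 through 2023-11-21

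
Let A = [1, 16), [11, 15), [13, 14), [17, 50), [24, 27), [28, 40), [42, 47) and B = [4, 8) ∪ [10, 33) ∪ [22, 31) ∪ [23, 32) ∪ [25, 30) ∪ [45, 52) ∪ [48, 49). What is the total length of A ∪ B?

51

Merge the first list: [1, 16), [17, 50).
Merge the second list: [4, 8), [10, 33), [45, 52).
A ∪ B = [1, 52).
Total: 51.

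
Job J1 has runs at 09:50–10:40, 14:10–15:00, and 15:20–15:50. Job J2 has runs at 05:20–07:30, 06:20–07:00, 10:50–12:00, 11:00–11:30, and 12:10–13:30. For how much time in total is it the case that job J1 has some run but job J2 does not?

2 h 10 min

Second set merges to 05:20–07:30, 10:50–12:00, 12:10–13:30.
A \ B = 09:50–10:40, 14:10–15:00, 15:20–15:50.
Total: 50 min + 50 min + 30 min = 2 h 10 min.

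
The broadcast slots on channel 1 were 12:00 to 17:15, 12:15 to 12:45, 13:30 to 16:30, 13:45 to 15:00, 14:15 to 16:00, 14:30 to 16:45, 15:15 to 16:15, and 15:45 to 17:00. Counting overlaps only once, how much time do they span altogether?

5 h 15 min

Merged: 12:00–17:15.
Length: 5 h 15 min.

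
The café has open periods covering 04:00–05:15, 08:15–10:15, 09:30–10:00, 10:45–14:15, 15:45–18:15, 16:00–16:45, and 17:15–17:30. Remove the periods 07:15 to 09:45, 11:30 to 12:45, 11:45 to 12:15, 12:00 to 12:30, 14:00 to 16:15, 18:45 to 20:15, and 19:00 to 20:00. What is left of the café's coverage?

04:00–05:15, 09:45–10:15, 10:45–11:30, 12:45–14:00, 16:15–18:15

Merge the first list: 04:00–05:15, 08:15–10:15, 10:45–14:15, 15:45–18:15.
Merge the second list: 07:15–09:45, 11:30–12:45, 14:00–16:15, 18:45–20:15.
04:00–05:15 is untouched.
08:15–10:15 with B removed leaves 09:45–10:15.
10:45–14:15 with B removed leaves 10:45–11:30, 12:45–14:00.
15:45–18:15 with B removed leaves 16:15–18:15.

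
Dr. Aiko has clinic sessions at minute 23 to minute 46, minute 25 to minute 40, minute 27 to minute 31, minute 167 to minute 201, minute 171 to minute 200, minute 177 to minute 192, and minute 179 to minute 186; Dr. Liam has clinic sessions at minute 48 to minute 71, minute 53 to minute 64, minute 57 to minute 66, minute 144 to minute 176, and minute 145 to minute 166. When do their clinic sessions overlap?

A, merged: minute 23 to minute 46, minute 167 to minute 201.
B, merged: minute 48 to minute 71, minute 144 to minute 176.
minute 23 to minute 46: no overlap with the second set.
minute 167 to minute 201 meets the second set on minute 167 to minute 176.

minute 167 to minute 176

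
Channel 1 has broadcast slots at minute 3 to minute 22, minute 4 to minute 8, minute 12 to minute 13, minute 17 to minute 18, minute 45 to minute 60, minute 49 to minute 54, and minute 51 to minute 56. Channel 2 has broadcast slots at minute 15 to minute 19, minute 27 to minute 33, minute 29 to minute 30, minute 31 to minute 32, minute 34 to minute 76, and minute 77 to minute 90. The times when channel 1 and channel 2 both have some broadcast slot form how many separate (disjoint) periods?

First set merges to minute 3 to minute 22, minute 45 to minute 60.
Second set merges to minute 15 to minute 19, minute 27 to minute 33, minute 34 to minute 76, minute 77 to minute 90.
A ∩ B = minute 15 to minute 19, minute 45 to minute 60.
That is 2 disjoint pieces.

2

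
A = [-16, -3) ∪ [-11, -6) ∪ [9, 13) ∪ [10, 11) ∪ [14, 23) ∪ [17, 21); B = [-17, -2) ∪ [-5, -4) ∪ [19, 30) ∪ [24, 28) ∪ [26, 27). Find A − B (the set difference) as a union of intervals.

Merge the first list: [-16, -3), [9, 13), [14, 23).
Merge the second list: [-17, -2), [19, 30).
[-16, -3) lies entirely inside B → drops out.
[9, 13) is untouched.
[14, 23) with B removed leaves [14, 19).

[9, 13) ∪ [14, 19)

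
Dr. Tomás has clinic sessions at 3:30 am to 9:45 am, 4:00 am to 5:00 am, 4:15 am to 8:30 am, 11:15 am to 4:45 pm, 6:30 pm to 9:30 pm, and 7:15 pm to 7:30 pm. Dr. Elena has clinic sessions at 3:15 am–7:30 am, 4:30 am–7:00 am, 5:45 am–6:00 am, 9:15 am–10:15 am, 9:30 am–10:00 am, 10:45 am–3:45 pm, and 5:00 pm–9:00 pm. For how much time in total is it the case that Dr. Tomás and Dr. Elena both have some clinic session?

11 h 30 min

Merge the first list: 3:30 am–9:45 am, 11:15 am–4:45 pm, 6:30 pm–9:30 pm.
Merge the second list: 3:15 am–7:30 am, 9:15 am–10:15 am, 10:45 am–3:45 pm, 5:00 pm–9:00 pm.
A ∩ B = 3:30 am–7:30 am, 9:15 am–9:45 am, 11:15 am–3:45 pm, 6:30 pm–9:00 pm.
Total: 4 h + 30 min + 4 h 30 min + 2 h 30 min = 11 h 30 min.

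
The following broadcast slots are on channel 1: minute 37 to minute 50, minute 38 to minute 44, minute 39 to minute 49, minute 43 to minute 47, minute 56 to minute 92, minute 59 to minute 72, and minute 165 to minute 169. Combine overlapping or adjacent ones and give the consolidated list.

minute 37 to minute 50, minute 56 to minute 92, minute 165 to minute 169

minute 38 to minute 44 overlaps/touches minute 37 to minute 50 → extend to minute 37 to minute 50.
minute 39 to minute 49 overlaps/touches minute 37 to minute 50 → extend to minute 37 to minute 50.
minute 43 to minute 47 overlaps/touches minute 37 to minute 50 → extend to minute 37 to minute 50.
minute 56 to minute 92 is disjoint → start new block.
minute 59 to minute 72 overlaps/touches minute 56 to minute 92 → extend to minute 56 to minute 92.
minute 165 to minute 169 is disjoint → start new block.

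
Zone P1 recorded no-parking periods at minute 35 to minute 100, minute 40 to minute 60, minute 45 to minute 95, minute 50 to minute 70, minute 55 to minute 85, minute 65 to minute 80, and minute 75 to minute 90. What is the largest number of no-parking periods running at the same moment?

5

Walk the sorted start/end points keeping a running depth.
The depth first hits 5 at minute 55.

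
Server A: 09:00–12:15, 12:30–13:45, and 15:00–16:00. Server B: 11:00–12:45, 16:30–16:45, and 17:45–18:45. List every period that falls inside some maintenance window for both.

11:00-12:15, 12:30-12:45

09:00-12:15 ∩ B → 11:00-12:15.
12:30-13:45 ∩ B → 12:30-12:45.
15:00-16:00 meets no B interval.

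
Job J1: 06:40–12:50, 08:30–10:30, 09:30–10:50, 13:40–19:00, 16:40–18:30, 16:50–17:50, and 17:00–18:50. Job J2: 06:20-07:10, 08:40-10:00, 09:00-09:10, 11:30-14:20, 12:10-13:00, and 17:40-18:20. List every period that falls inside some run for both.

Merge the first list: 06:40–12:50, 13:40–19:00.
Merge the second list: 06:20–07:10, 08:40–10:00, 11:30–14:20, 17:40–18:20.
06:40–12:50 ∩ B → 06:40–07:10, 08:40–10:00, 11:30–12:50.
13:40–19:00 ∩ B → 13:40–14:20, 17:40–18:20.

06:40–07:10, 08:40–10:00, 11:30–12:50, 13:40–14:20, 17:40–18:20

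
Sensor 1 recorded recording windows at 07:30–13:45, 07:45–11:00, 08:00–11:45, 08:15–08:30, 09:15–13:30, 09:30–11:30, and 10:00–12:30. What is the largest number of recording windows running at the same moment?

Sweep endpoints in order; track running count of active intervals.
Peak of 6 reached at 10:00.

6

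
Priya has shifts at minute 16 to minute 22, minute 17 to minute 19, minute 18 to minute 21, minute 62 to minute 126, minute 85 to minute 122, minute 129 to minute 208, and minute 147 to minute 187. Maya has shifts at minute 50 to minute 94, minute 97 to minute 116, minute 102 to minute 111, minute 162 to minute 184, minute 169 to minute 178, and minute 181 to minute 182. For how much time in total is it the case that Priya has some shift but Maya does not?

Merge the first list: minute 16 to minute 22, minute 62 to minute 126, minute 129 to minute 208.
Merge the second list: minute 50 to minute 94, minute 97 to minute 116, minute 162 to minute 184.
A \ B = minute 16 to minute 22, minute 94 to minute 97, minute 116 to minute 126, minute 129 to minute 162, minute 184 to minute 208.
Total: 6 minutes + 3 minutes + 10 minutes + 33 minutes + 24 minutes = 76 minutes.

76 minutes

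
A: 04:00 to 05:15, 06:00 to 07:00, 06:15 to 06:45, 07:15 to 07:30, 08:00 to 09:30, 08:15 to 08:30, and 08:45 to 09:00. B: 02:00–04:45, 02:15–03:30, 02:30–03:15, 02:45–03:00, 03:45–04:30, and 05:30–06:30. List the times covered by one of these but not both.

02:00–04:00, 04:45–05:15, 05:30–06:00, 06:30–07:00, 07:15–07:30, 08:00–09:30

Merge the first list: 04:00–05:15, 06:00–07:00, 07:15–07:30, 08:00–09:30.
Merge the second list: 02:00–04:45, 05:30–06:30.
A \ B = 04:45–05:15, 06:30–07:00, 07:15–07:30, 08:00–09:30.
B \ A = 02:00–04:00, 05:30–06:00.
Union of the two gives the symmetric difference.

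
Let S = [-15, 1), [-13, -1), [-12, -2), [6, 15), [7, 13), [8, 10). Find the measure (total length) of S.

25

Merged: [-15, 1), [6, 15).
Lengths: 16 + 9 = 25.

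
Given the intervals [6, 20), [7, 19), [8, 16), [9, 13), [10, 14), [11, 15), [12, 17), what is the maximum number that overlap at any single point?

7

Sweep endpoints in order; track running count of active intervals.
Peak of 7 reached at 12.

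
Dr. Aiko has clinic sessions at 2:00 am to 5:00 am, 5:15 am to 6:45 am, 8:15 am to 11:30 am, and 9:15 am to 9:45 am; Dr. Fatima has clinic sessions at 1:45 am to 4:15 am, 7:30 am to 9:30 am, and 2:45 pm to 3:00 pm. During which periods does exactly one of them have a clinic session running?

Merge the first list: 2:00 am–5:00 am, 5:15 am–6:45 am, 8:15 am–11:30 am.
A \ B = 4:15 am–5:00 am, 5:15 am–6:45 am, 9:30 am–11:30 am.
B \ A = 1:45 am–2:00 am, 7:30 am–8:15 am, 2:45 pm–3:00 pm.
Union of the two gives the symmetric difference.

1:45 am–2:00 am, 4:15 am–5:00 am, 5:15 am–6:45 am, 7:30 am–8:15 am, 9:30 am–11:30 am, 2:45 pm–3:00 pm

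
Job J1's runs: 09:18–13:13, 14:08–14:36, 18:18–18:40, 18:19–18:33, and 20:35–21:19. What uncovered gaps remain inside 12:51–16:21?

After merging, the occupied span is 09:18–13:13, 14:08–14:36, 18:18–18:40, 20:35–21:19.
Uncovered inside 12:51–16:21: 13:13–14:08, 14:36–16:21.

13:13–14:08, 14:36–16:21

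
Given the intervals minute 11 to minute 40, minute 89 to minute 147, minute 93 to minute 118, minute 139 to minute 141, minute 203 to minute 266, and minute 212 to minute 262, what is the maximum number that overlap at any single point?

Walk the sorted start/end points keeping a running depth.
The depth first hits 2 at minute 93.

2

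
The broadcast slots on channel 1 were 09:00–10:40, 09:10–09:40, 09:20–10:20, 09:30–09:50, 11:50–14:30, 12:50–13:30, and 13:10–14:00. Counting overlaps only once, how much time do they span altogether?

Merged: 09:00–10:40, 11:50–14:30.
Lengths: 1 h 40 min + 2 h 40 min = 4 h 20 min.

4 h 20 min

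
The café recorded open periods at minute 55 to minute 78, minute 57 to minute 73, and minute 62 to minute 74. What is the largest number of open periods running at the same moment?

3

Sweep endpoints in order; track running count of active intervals.
Peak of 3 reached at minute 62.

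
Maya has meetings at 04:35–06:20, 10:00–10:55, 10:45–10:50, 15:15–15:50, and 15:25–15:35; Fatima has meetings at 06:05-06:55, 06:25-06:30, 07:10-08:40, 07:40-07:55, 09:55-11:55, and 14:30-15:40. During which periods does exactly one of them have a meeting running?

Merge the first list: 04:35–06:20, 10:00–10:55, 15:15–15:50.
Merge the second list: 06:05–06:55, 07:10–08:40, 09:55–11:55, 14:30–15:40.
A \ B = 04:35–06:05, 15:40–15:50.
B \ A = 06:20–06:55, 07:10–08:40, 09:55–10:00, 10:55–11:55, 14:30–15:15.
Union of the two gives the symmetric difference.

04:35–06:05, 06:20–06:55, 07:10–08:40, 09:55–10:00, 10:55–11:55, 14:30–15:15, 15:40–15:50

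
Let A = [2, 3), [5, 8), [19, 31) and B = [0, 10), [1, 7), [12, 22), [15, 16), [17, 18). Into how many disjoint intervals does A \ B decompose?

1

Merge the second list: [0, 10), [12, 22).
A \ B = [22, 31).
That is 1 disjoint piece.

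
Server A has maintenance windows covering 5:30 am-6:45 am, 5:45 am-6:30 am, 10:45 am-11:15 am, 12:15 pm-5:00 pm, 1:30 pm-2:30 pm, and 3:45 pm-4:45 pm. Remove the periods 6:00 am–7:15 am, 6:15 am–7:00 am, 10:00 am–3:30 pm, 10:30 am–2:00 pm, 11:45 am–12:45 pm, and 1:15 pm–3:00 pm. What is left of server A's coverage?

5:30 am–6:00 am, 3:30 pm–5:00 pm

Merge the first list: 5:30 am–6:45 am, 10:45 am–11:15 am, 12:15 pm–5:00 pm.
Merge the second list: 6:00 am–7:15 am, 10:00 am–3:30 pm.
5:30 am–6:45 am minus B → 5:30 am–6:00 am.
10:45 am–11:15 am: fully covered by B → removed.
12:15 pm–5:00 pm minus B → 3:30 pm–5:00 pm.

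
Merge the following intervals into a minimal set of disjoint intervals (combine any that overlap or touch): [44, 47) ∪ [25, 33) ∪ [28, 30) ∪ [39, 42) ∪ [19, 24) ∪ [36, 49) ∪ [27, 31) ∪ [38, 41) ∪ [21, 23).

[19, 24) ∪ [25, 33) ∪ [36, 49)

Sort by start: [19, 24), [21, 23), [25, 33), [27, 31), [28, 30), [36, 49), [38, 41), [39, 42), [44, 47).
[21, 23) overlaps/touches [19, 24) → extend to [19, 24).
[25, 33) is disjoint → start new block.
[27, 31) overlaps/touches [25, 33) → extend to [25, 33).
[28, 30) overlaps/touches [25, 33) → extend to [25, 33).
[36, 49) is disjoint → start new block.
[38, 41) overlaps/touches [36, 49) → extend to [36, 49).
[39, 42) overlaps/touches [36, 49) → extend to [36, 49).
[44, 47) overlaps/touches [36, 49) → extend to [36, 49).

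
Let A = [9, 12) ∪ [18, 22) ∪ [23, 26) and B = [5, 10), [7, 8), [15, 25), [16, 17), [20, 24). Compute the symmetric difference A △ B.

[5, 9) ∪ [10, 12) ∪ [15, 18) ∪ [22, 23) ∪ [25, 26)

Second set merges to [5, 10), [15, 25).
Only in the first: [10, 12), [25, 26).
Only in the second: [5, 9), [15, 18), [22, 23).
Together these are the periods covered by exactly one.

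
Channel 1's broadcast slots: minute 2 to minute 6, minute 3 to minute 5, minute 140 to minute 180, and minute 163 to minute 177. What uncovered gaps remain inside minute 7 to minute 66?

After merging, the occupied span is minute 2 to minute 6, minute 140 to minute 180.
Complement within minute 7 to minute 66: minute 7 to minute 66.

minute 7 to minute 66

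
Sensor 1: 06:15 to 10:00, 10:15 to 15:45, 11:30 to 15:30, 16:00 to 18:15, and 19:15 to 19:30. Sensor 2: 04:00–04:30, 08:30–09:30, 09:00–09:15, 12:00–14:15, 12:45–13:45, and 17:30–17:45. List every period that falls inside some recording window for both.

A, merged: 06:15-10:00, 10:15-15:45, 16:00-18:15, 19:15-19:30.
B, merged: 04:00-04:30, 08:30-09:30, 12:00-14:15, 17:30-17:45.
06:15-10:00 meets the second set on 08:30-09:30.
10:15-15:45 meets the second set on 12:00-14:15.
16:00-18:15 meets the second set on 17:30-17:45.
19:15-19:30: no overlap with the second set.

08:30-09:30, 12:00-14:15, 17:30-17:45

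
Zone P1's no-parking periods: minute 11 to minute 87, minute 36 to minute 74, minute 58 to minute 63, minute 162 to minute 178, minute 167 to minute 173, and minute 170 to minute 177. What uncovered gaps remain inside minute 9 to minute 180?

minute 9 to minute 11, minute 87 to minute 162, minute 178 to minute 180

After merging, the occupied span is minute 11 to minute 87, minute 162 to minute 178.
Gaps within minute 9 to minute 180: minute 9 to minute 11, minute 87 to minute 162, minute 178 to minute 180.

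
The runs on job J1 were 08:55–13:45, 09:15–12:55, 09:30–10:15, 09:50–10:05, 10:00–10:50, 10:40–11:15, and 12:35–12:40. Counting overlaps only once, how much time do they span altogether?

Merged: 08:55–13:45.
Length: 4 h 50 min.

4 h 50 min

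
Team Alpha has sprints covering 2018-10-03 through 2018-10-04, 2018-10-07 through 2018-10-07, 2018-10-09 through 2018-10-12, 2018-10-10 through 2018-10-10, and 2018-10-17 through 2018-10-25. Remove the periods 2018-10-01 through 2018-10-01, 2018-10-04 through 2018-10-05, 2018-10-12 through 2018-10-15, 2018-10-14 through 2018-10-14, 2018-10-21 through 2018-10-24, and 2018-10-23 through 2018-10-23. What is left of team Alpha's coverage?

A, merged: 2018-10-03 through 2018-10-04, 2018-10-07 through 2018-10-07, 2018-10-09 through 2018-10-12, 2018-10-17 through 2018-10-25.
B, merged: 2018-10-01 through 2018-10-01, 2018-10-04 through 2018-10-05, 2018-10-12 through 2018-10-15, 2018-10-21 through 2018-10-24.
2018-10-03 through 2018-10-04 \ B = 2018-10-03 through 2018-10-03.
2018-10-07 through 2018-10-07: nothing removed.
2018-10-09 through 2018-10-12 \ B = 2018-10-09 through 2018-10-11.
2018-10-17 through 2018-10-25 \ B = 2018-10-17 through 2018-10-20, 2018-10-25 through 2018-10-25.

2018-10-03 through 2018-10-03, 2018-10-07 through 2018-10-07, 2018-10-09 through 2018-10-11, 2018-10-17 through 2018-10-20, 2018-10-25 through 2018-10-25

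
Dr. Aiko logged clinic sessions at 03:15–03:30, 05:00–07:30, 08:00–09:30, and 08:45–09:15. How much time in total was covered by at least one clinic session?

4 h 15 min

Merged: 03:15–03:30, 05:00–07:30, 08:00–09:30.
Lengths: 15 min + 2 h 30 min + 1 h 30 min = 4 h 15 min.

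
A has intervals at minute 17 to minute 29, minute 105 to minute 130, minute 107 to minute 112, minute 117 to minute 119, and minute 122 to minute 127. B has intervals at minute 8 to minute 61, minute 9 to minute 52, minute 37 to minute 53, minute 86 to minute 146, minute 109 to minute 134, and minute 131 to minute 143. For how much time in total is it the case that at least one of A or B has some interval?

113 minutes

First set merges to minute 17 to minute 29, minute 105 to minute 130.
Second set merges to minute 8 to minute 61, minute 86 to minute 146.
A ∪ B = minute 8 to minute 61, minute 86 to minute 146.
Total: 53 minutes + 60 minutes = 113 minutes.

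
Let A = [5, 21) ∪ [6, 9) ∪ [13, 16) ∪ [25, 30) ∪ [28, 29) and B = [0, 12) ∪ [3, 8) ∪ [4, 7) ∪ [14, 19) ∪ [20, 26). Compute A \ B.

First set merges to [5, 21), [25, 30).
Second set merges to [0, 12), [14, 19), [20, 26).
[5, 21) with B removed leaves [12, 14), [19, 20).
[25, 30) with B removed leaves [26, 30).

[12, 14) ∪ [19, 20) ∪ [26, 30)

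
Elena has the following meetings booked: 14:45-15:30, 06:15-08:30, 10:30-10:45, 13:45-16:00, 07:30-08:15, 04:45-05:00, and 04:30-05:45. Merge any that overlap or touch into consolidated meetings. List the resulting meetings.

04:30–05:45, 06:15–08:30, 10:30–10:45, 13:45–16:00

Sort by start: 04:30–05:45, 04:45–05:00, 06:15–08:30, 07:30–08:15, 10:30–10:45, 13:45–16:00, 14:45–15:30.
04:45–05:00 overlaps/touches 04:30–05:45 → extend to 04:30–05:45.
06:15–08:30 is disjoint → start new block.
07:30–08:15 overlaps/touches 06:15–08:30 → extend to 06:15–08:30.
10:30–10:45 is disjoint → start new block.
13:45–16:00 is disjoint → start new block.
14:45–15:30 overlaps/touches 13:45–16:00 → extend to 13:45–16:00.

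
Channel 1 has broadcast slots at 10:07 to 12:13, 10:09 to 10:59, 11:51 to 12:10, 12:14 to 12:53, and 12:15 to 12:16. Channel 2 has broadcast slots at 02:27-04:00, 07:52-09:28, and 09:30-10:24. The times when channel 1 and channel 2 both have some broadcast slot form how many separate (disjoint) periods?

Merge the first list: 10:07-12:13, 12:14-12:53.
A ∩ B = 10:07-10:24.
That is 1 disjoint piece.

1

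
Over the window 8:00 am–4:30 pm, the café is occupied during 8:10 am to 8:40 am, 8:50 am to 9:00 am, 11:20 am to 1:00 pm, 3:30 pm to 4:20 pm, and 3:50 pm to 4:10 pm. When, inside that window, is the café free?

8:00 am-8:10 am, 8:40 am-8:50 am, 9:00 am-11:20 am, 1:00 pm-3:30 pm, 4:20 pm-4:30 pm

Covered (merged): 8:10 am-8:40 am, 8:50 am-9:00 am, 11:20 am-1:00 pm, 3:30 pm-4:20 pm.
Gaps within 8:00 am-4:30 pm: 8:00 am-8:10 am, 8:40 am-8:50 am, 9:00 am-11:20 am, 1:00 pm-3:30 pm, 4:20 pm-4:30 pm.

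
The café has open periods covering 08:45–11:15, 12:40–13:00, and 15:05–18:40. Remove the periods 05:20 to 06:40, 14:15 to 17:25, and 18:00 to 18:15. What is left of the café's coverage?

08:45–11:15, 12:40–13:00, 17:25–18:00, 18:15–18:40

08:45–11:15: no B overlap → unchanged.
12:40–13:00: no B overlap → unchanged.
15:05–18:40 minus B → 17:25–18:00, 18:15–18:40.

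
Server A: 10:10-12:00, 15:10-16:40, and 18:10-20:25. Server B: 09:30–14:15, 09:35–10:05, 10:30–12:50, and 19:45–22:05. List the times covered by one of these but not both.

09:30–10:10, 12:00–14:15, 15:10–16:40, 18:10–19:45, 20:25–22:05

Merge the second list: 09:30–14:15, 19:45–22:05.
A \ B = 15:10–16:40, 18:10–19:45.
B \ A = 09:30–10:10, 12:00–14:15, 20:25–22:05.
Union of the two gives the symmetric difference.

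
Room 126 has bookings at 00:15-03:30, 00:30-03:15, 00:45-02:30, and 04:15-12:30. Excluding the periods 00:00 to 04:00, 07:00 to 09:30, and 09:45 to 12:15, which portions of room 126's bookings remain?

04:15-07:00, 09:30-09:45, 12:15-12:30

A, merged: 00:15-03:30, 04:15-12:30.
00:15-03:30: entirely removed.
04:15-12:30 \ B = 04:15-07:00, 09:30-09:45, 12:15-12:30.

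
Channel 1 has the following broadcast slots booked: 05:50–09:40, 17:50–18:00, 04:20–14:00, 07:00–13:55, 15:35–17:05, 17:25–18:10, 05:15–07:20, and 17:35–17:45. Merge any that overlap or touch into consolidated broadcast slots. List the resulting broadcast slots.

Sort by start: 04:20–14:00, 05:15–07:20, 05:50–09:40, 07:00–13:55, 15:35–17:05, 17:25–18:10, 17:35–17:45, 17:50–18:00.
05:15–07:20 overlaps/touches 04:20–14:00 → extend to 04:20–14:00.
05:50–09:40 overlaps/touches 04:20–14:00 → extend to 04:20–14:00.
07:00–13:55 overlaps/touches 04:20–14:00 → extend to 04:20–14:00.
15:35–17:05 is disjoint → start new block.
17:25–18:10 is disjoint → start new block.
17:35–17:45 overlaps/touches 17:25–18:10 → extend to 17:25–18:10.
17:50–18:00 overlaps/touches 17:25–18:10 → extend to 17:25–18:10.

04:20–14:00, 15:35–17:05, 17:25–18:10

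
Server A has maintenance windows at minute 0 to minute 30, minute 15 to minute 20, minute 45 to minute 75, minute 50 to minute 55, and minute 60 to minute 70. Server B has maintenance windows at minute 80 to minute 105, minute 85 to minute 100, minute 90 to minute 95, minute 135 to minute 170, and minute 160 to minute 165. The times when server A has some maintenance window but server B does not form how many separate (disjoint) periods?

First set merges to minute 0 to minute 30, minute 45 to minute 75.
Second set merges to minute 80 to minute 105, minute 135 to minute 170.
A \ B = minute 0 to minute 30, minute 45 to minute 75.
That is 2 disjoint pieces.

2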